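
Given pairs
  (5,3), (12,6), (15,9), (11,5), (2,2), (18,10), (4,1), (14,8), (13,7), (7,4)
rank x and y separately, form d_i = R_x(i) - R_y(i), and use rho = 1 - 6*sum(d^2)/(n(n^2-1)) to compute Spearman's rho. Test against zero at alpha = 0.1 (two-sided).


Step 1: Rank x and y separately (midranks; no ties here).
rank(x): 5->3, 12->6, 15->9, 11->5, 2->1, 18->10, 4->2, 14->8, 13->7, 7->4
rank(y): 3->3, 6->6, 9->9, 5->5, 2->2, 10->10, 1->1, 8->8, 7->7, 4->4
Step 2: d_i = R_x(i) - R_y(i); compute d_i^2.
  (3-3)^2=0, (6-6)^2=0, (9-9)^2=0, (5-5)^2=0, (1-2)^2=1, (10-10)^2=0, (2-1)^2=1, (8-8)^2=0, (7-7)^2=0, (4-4)^2=0
sum(d^2) = 2.
Step 3: rho = 1 - 6*2 / (10*(10^2 - 1)) = 1 - 12/990 = 0.987879.
Step 4: Under H0, t = rho * sqrt((n-2)/(1-rho^2)) = 18.0003 ~ t(8).
Step 5: Two-sided p-value from the t-distribution with 8 df = 0.000000.
Step 6: alpha = 0.1. reject H0.

rho = 0.9879, p = 0.000000, reject H0 at alpha = 0.1.


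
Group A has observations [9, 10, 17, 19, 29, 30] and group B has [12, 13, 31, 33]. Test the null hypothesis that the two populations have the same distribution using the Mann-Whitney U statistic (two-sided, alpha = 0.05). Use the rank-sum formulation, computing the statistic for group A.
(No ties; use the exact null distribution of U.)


Step 1: Combine and sort all 10 observations; assign midranks.
sorted (value, group): (9,X), (10,X), (12,Y), (13,Y), (17,X), (19,X), (29,X), (30,X), (31,Y), (33,Y)
ranks: 9->1, 10->2, 12->3, 13->4, 17->5, 19->6, 29->7, 30->8, 31->9, 33->10
Step 2: Rank sum for X: R1 = 1 + 2 + 5 + 6 + 7 + 8 = 29.
Step 3: U_X = R1 - n1(n1+1)/2 = 29 - 6*7/2 = 29 - 21 = 8.
       U_Y = n1*n2 - U_X = 24 - 8 = 16.
Step 4: No ties, so the exact null distribution of U (based on enumerating the C(10,6) = 210 equally likely rank assignments) gives the two-sided p-value.
Step 5: p-value = 0.476190; compare to alpha = 0.05. fail to reject H0.

U_X = 8, p = 0.476190, fail to reject H0 at alpha = 0.05.


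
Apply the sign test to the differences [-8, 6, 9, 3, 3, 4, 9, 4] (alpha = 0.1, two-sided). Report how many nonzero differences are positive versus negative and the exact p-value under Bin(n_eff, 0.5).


Step 1: Discard zero differences. Original n = 8; n_eff = number of nonzero differences = 8.
Nonzero differences (with sign): -8, +6, +9, +3, +3, +4, +9, +4
Step 2: Count signs: positive = 7, negative = 1.
Step 3: Under H0: P(positive) = 0.5, so the number of positives S ~ Bin(8, 0.5).
Step 4: Two-sided exact p-value = sum of Bin(8,0.5) probabilities at or below the observed probability = 0.070312.
Step 5: alpha = 0.1. reject H0.

n_eff = 8, pos = 7, neg = 1, p = 0.070312, reject H0.


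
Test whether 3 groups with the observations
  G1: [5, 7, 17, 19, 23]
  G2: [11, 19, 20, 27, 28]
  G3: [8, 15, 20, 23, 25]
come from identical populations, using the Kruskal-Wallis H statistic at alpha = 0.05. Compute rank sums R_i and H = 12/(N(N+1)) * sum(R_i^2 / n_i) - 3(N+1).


Step 1: Combine all N = 15 observations and assign midranks.
sorted (value, group, rank): (5,G1,1), (7,G1,2), (8,G3,3), (11,G2,4), (15,G3,5), (17,G1,6), (19,G1,7.5), (19,G2,7.5), (20,G2,9.5), (20,G3,9.5), (23,G1,11.5), (23,G3,11.5), (25,G3,13), (27,G2,14), (28,G2,15)
Step 2: Sum ranks within each group.
R_1 = 28 (n_1 = 5)
R_2 = 50 (n_2 = 5)
R_3 = 42 (n_3 = 5)
Step 3: H = 12/(N(N+1)) * sum(R_i^2/n_i) - 3(N+1)
     = 12/(15*16) * (28^2/5 + 50^2/5 + 42^2/5) - 3*16
     = 0.050000 * 1009.6 - 48
     = 2.480000.
Step 4: Ties present; correction factor C = 1 - 18/(15^3 - 15) = 0.994643. Corrected H = 2.480000 / 0.994643 = 2.493357.
Step 5: Under H0, H ~ chi^2(2); p-value = 0.287458.
Step 6: alpha = 0.05. fail to reject H0.

H = 2.4934, df = 2, p = 0.287458, fail to reject H0.


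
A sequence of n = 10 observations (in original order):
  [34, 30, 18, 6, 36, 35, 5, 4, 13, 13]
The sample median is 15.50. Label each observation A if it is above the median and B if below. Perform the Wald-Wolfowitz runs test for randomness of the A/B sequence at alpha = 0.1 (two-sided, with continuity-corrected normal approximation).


Step 1: Compute median = 15.50; label A = above, B = below.
Labels in order: AAABAABBBB  (n_A = 5, n_B = 5)
Step 2: Count runs R = 4.
Step 3: Under H0 (random ordering), E[R] = 2*n_A*n_B/(n_A+n_B) + 1 = 2*5*5/10 + 1 = 6.0000.
        Var[R] = 2*n_A*n_B*(2*n_A*n_B - n_A - n_B) / ((n_A+n_B)^2 * (n_A+n_B-1)) = 2000/900 = 2.2222.
        SD[R] = 1.4907.
Step 4: Continuity-corrected z = (R + 0.5 - E[R]) / SD[R] = (4 + 0.5 - 6.0000) / 1.4907 = -1.0062.
Step 5: Two-sided p-value via normal approximation = 2*(1 - Phi(|z|)) = 0.314305.
Step 6: alpha = 0.1. fail to reject H0.

R = 4, z = -1.0062, p = 0.314305, fail to reject H0.


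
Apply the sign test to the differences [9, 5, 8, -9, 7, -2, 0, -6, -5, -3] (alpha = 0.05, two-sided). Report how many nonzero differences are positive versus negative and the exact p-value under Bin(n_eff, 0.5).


Step 1: Discard zero differences. Original n = 10; n_eff = number of nonzero differences = 9.
Nonzero differences (with sign): +9, +5, +8, -9, +7, -2, -6, -5, -3
Step 2: Count signs: positive = 4, negative = 5.
Step 3: Under H0: P(positive) = 0.5, so the number of positives S ~ Bin(9, 0.5).
Step 4: Two-sided exact p-value = sum of Bin(9,0.5) probabilities at or below the observed probability = 1.000000.
Step 5: alpha = 0.05. fail to reject H0.

n_eff = 9, pos = 4, neg = 5, p = 1.000000, fail to reject H0.


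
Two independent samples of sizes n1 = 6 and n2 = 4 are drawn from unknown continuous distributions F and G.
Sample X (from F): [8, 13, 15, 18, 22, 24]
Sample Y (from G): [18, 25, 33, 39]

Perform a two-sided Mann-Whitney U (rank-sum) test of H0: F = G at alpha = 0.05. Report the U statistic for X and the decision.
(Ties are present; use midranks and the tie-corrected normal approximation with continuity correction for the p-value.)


Step 1: Combine and sort all 10 observations; assign midranks.
sorted (value, group): (8,X), (13,X), (15,X), (18,X), (18,Y), (22,X), (24,X), (25,Y), (33,Y), (39,Y)
ranks: 8->1, 13->2, 15->3, 18->4.5, 18->4.5, 22->6, 24->7, 25->8, 33->9, 39->10
Step 2: Rank sum for X: R1 = 1 + 2 + 3 + 4.5 + 6 + 7 = 23.5.
Step 3: U_X = R1 - n1(n1+1)/2 = 23.5 - 6*7/2 = 23.5 - 21 = 2.5.
       U_Y = n1*n2 - U_X = 24 - 2.5 = 21.5.
Step 4: Ties are present, so use the tie-corrected normal approximation (with continuity correction) for the p-value.
Step 5: p-value = 0.054273; compare to alpha = 0.05. fail to reject H0.

U_X = 2.5, p = 0.054273, fail to reject H0 at alpha = 0.05.


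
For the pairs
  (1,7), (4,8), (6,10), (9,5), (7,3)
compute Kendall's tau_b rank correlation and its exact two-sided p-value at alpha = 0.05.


Step 1: Enumerate the 10 unordered pairs (i,j) with i<j and classify each by sign(x_j-x_i) * sign(y_j-y_i).
  (1,2):dx=+3,dy=+1->C; (1,3):dx=+5,dy=+3->C; (1,4):dx=+8,dy=-2->D; (1,5):dx=+6,dy=-4->D
  (2,3):dx=+2,dy=+2->C; (2,4):dx=+5,dy=-3->D; (2,5):dx=+3,dy=-5->D; (3,4):dx=+3,dy=-5->D
  (3,5):dx=+1,dy=-7->D; (4,5):dx=-2,dy=-2->C
Step 2: C = 4, D = 6, total pairs = 10.
Step 3: tau = (C - D)/(n(n-1)/2) = (4 - 6)/10 = -0.200000.
Step 4: Exact two-sided p-value (enumerate n! = 120 permutations of y under H0): p = 0.816667.
Step 5: alpha = 0.05. fail to reject H0.

tau_b = -0.2000 (C=4, D=6), p = 0.816667, fail to reject H0.


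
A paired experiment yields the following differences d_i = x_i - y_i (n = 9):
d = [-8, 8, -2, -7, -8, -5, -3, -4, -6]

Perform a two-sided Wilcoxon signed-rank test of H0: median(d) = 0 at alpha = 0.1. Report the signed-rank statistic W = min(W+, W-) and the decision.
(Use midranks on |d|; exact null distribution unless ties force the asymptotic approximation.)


Step 1: Drop any zero differences (none here) and take |d_i|.
|d| = [8, 8, 2, 7, 8, 5, 3, 4, 6]
Step 2: Midrank |d_i| (ties get averaged ranks).
ranks: |8|->8, |8|->8, |2|->1, |7|->6, |8|->8, |5|->4, |3|->2, |4|->3, |6|->5
Step 3: Attach original signs; sum ranks with positive sign and with negative sign.
W+ = 8 = 8
W- = 8 + 1 + 6 + 8 + 4 + 2 + 3 + 5 = 37
(Check: W+ + W- = 45 should equal n(n+1)/2 = 45.)
Step 4: Test statistic W = min(W+, W-) = 8.
Step 5: Ties in |d|, so use the tie-corrected normal approximation.
        E[W] = n(n+1)/4 = 9*10/4 = 22.5.
        Tie groups: |d|=8 (t=3); sum(t^3 - t) = 24.
        Var[W] = n(n+1)(2n+1)/24 - sum(t^3-t)/48 = 1710/24 - 24/48 = 70.75.
        z = (W - E[W]) / sqrt(Var[W]) = (8 - 22.5) / 8.4113 = -1.7239.
        Two-sided p = 2*Phi(z) = 0.084731.
Step 6: alpha = 0.1. reject H0.

W+ = 8, W- = 37, W = min = 8, p = 0.084731, reject H0.


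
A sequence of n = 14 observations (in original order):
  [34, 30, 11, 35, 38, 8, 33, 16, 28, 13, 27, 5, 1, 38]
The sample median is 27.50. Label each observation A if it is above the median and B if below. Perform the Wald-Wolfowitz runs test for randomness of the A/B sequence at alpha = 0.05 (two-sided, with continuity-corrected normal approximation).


Step 1: Compute median = 27.50; label A = above, B = below.
Labels in order: AABAABABABBBBA  (n_A = 7, n_B = 7)
Step 2: Count runs R = 9.
Step 3: Under H0 (random ordering), E[R] = 2*n_A*n_B/(n_A+n_B) + 1 = 2*7*7/14 + 1 = 8.0000.
        Var[R] = 2*n_A*n_B*(2*n_A*n_B - n_A - n_B) / ((n_A+n_B)^2 * (n_A+n_B-1)) = 8232/2548 = 3.2308.
        SD[R] = 1.7974.
Step 4: Continuity-corrected z = (R - 0.5 - E[R]) / SD[R] = (9 - 0.5 - 8.0000) / 1.7974 = 0.2782.
Step 5: Two-sided p-value via normal approximation = 2*(1 - Phi(|z|)) = 0.780879.
Step 6: alpha = 0.05. fail to reject H0.

R = 9, z = 0.2782, p = 0.780879, fail to reject H0.


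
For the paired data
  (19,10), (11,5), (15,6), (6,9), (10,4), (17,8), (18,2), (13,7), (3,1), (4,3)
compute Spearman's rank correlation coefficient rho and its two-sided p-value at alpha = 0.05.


Step 1: Rank x and y separately (midranks; no ties here).
rank(x): 19->10, 11->5, 15->7, 6->3, 10->4, 17->8, 18->9, 13->6, 3->1, 4->2
rank(y): 10->10, 5->5, 6->6, 9->9, 4->4, 8->8, 2->2, 7->7, 1->1, 3->3
Step 2: d_i = R_x(i) - R_y(i); compute d_i^2.
  (10-10)^2=0, (5-5)^2=0, (7-6)^2=1, (3-9)^2=36, (4-4)^2=0, (8-8)^2=0, (9-2)^2=49, (6-7)^2=1, (1-1)^2=0, (2-3)^2=1
sum(d^2) = 88.
Step 3: rho = 1 - 6*88 / (10*(10^2 - 1)) = 1 - 528/990 = 0.466667.
Step 4: Under H0, t = rho * sqrt((n-2)/(1-rho^2)) = 1.4924 ~ t(8).
Step 5: Two-sided p-value from the t-distribution with 8 df = 0.173939.
Step 6: alpha = 0.05. fail to reject H0.

rho = 0.4667, p = 0.173939, fail to reject H0 at alpha = 0.05.


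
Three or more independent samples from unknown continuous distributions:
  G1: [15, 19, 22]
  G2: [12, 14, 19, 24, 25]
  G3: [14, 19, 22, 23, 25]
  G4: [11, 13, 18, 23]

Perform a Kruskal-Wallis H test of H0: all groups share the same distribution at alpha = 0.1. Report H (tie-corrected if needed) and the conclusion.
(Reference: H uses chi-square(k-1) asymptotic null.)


Step 1: Combine all N = 17 observations and assign midranks.
sorted (value, group, rank): (11,G4,1), (12,G2,2), (13,G4,3), (14,G2,4.5), (14,G3,4.5), (15,G1,6), (18,G4,7), (19,G1,9), (19,G2,9), (19,G3,9), (22,G1,11.5), (22,G3,11.5), (23,G3,13.5), (23,G4,13.5), (24,G2,15), (25,G2,16.5), (25,G3,16.5)
Step 2: Sum ranks within each group.
R_1 = 26.5 (n_1 = 3)
R_2 = 47 (n_2 = 5)
R_3 = 55 (n_3 = 5)
R_4 = 24.5 (n_4 = 4)
Step 3: H = 12/(N(N+1)) * sum(R_i^2/n_i) - 3(N+1)
     = 12/(17*18) * (26.5^2/3 + 47^2/5 + 55^2/5 + 24.5^2/4) - 3*18
     = 0.039216 * 1430.95 - 54
     = 2.115523.
Step 4: Ties present; correction factor C = 1 - 48/(17^3 - 17) = 0.990196. Corrected H = 2.115523 / 0.990196 = 2.136469.
Step 5: Under H0, H ~ chi^2(3); p-value = 0.544570.
Step 6: alpha = 0.1. fail to reject H0.

H = 2.1365, df = 3, p = 0.544570, fail to reject H0.


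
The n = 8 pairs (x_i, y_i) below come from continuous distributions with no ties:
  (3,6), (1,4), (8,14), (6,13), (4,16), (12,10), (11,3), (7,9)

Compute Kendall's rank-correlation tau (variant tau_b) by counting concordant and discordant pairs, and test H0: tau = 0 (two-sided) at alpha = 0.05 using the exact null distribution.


Step 1: Enumerate the 28 unordered pairs (i,j) with i<j and classify each by sign(x_j-x_i) * sign(y_j-y_i).
  (1,2):dx=-2,dy=-2->C; (1,3):dx=+5,dy=+8->C; (1,4):dx=+3,dy=+7->C; (1,5):dx=+1,dy=+10->C
  (1,6):dx=+9,dy=+4->C; (1,7):dx=+8,dy=-3->D; (1,8):dx=+4,dy=+3->C; (2,3):dx=+7,dy=+10->C
  (2,4):dx=+5,dy=+9->C; (2,5):dx=+3,dy=+12->C; (2,6):dx=+11,dy=+6->C; (2,7):dx=+10,dy=-1->D
  (2,8):dx=+6,dy=+5->C; (3,4):dx=-2,dy=-1->C; (3,5):dx=-4,dy=+2->D; (3,6):dx=+4,dy=-4->D
  (3,7):dx=+3,dy=-11->D; (3,8):dx=-1,dy=-5->C; (4,5):dx=-2,dy=+3->D; (4,6):dx=+6,dy=-3->D
  (4,7):dx=+5,dy=-10->D; (4,8):dx=+1,dy=-4->D; (5,6):dx=+8,dy=-6->D; (5,7):dx=+7,dy=-13->D
  (5,8):dx=+3,dy=-7->D; (6,7):dx=-1,dy=-7->C; (6,8):dx=-5,dy=-1->C; (7,8):dx=-4,dy=+6->D
Step 2: C = 15, D = 13, total pairs = 28.
Step 3: tau = (C - D)/(n(n-1)/2) = (15 - 13)/28 = 0.071429.
Step 4: Exact two-sided p-value (enumerate n! = 40320 permutations of y under H0): p = 0.904861.
Step 5: alpha = 0.05. fail to reject H0.

tau_b = 0.0714 (C=15, D=13), p = 0.904861, fail to reject H0.


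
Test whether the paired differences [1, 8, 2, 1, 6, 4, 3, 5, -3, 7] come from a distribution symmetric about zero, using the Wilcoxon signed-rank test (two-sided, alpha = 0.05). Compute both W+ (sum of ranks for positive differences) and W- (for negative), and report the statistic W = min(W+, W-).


Step 1: Drop any zero differences (none here) and take |d_i|.
|d| = [1, 8, 2, 1, 6, 4, 3, 5, 3, 7]
Step 2: Midrank |d_i| (ties get averaged ranks).
ranks: |1|->1.5, |8|->10, |2|->3, |1|->1.5, |6|->8, |4|->6, |3|->4.5, |5|->7, |3|->4.5, |7|->9
Step 3: Attach original signs; sum ranks with positive sign and with negative sign.
W+ = 1.5 + 10 + 3 + 1.5 + 8 + 6 + 4.5 + 7 + 9 = 50.5
W- = 4.5 = 4.5
(Check: W+ + W- = 55 should equal n(n+1)/2 = 55.)
Step 4: Test statistic W = min(W+, W-) = 4.5.
Step 5: Ties in |d|, so use the tie-corrected normal approximation.
        E[W] = n(n+1)/4 = 10*11/4 = 27.5.
        Tie groups: |d|=1 (t=2), |d|=3 (t=2); sum(t^3 - t) = 12.
        Var[W] = n(n+1)(2n+1)/24 - sum(t^3-t)/48 = 2310/24 - 12/48 = 96.
        z = (W - E[W]) / sqrt(Var[W]) = (4.5 - 27.5) / 9.7980 = -2.3474.
        Two-sided p = 2*Phi(z) = 0.018904.
Step 6: alpha = 0.05. reject H0.

W+ = 50.5, W- = 4.5, W = min = 4.5, p = 0.018904, reject H0.


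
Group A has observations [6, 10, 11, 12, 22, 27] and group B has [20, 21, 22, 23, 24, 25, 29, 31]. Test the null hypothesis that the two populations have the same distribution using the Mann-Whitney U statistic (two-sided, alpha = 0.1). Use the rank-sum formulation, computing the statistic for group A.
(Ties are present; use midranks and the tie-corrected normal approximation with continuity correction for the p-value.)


Step 1: Combine and sort all 14 observations; assign midranks.
sorted (value, group): (6,X), (10,X), (11,X), (12,X), (20,Y), (21,Y), (22,X), (22,Y), (23,Y), (24,Y), (25,Y), (27,X), (29,Y), (31,Y)
ranks: 6->1, 10->2, 11->3, 12->4, 20->5, 21->6, 22->7.5, 22->7.5, 23->9, 24->10, 25->11, 27->12, 29->13, 31->14
Step 2: Rank sum for X: R1 = 1 + 2 + 3 + 4 + 7.5 + 12 = 29.5.
Step 3: U_X = R1 - n1(n1+1)/2 = 29.5 - 6*7/2 = 29.5 - 21 = 8.5.
       U_Y = n1*n2 - U_X = 48 - 8.5 = 39.5.
Step 4: Ties are present, so use the tie-corrected normal approximation (with continuity correction) for the p-value.
Step 5: p-value = 0.052547; compare to alpha = 0.1. reject H0.

U_X = 8.5, p = 0.052547, reject H0 at alpha = 0.1.


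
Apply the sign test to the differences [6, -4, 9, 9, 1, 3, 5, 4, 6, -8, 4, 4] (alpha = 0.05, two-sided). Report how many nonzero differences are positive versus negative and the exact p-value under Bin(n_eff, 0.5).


Step 1: Discard zero differences. Original n = 12; n_eff = number of nonzero differences = 12.
Nonzero differences (with sign): +6, -4, +9, +9, +1, +3, +5, +4, +6, -8, +4, +4
Step 2: Count signs: positive = 10, negative = 2.
Step 3: Under H0: P(positive) = 0.5, so the number of positives S ~ Bin(12, 0.5).
Step 4: Two-sided exact p-value = sum of Bin(12,0.5) probabilities at or below the observed probability = 0.038574.
Step 5: alpha = 0.05. reject H0.

n_eff = 12, pos = 10, neg = 2, p = 0.038574, reject H0.


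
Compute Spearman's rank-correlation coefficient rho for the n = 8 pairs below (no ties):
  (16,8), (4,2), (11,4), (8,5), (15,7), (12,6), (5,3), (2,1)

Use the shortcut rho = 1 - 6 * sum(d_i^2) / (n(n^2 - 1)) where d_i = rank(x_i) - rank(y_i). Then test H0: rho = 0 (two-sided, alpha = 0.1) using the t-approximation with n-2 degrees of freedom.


Step 1: Rank x and y separately (midranks; no ties here).
rank(x): 16->8, 4->2, 11->5, 8->4, 15->7, 12->6, 5->3, 2->1
rank(y): 8->8, 2->2, 4->4, 5->5, 7->7, 6->6, 3->3, 1->1
Step 2: d_i = R_x(i) - R_y(i); compute d_i^2.
  (8-8)^2=0, (2-2)^2=0, (5-4)^2=1, (4-5)^2=1, (7-7)^2=0, (6-6)^2=0, (3-3)^2=0, (1-1)^2=0
sum(d^2) = 2.
Step 3: rho = 1 - 6*2 / (8*(8^2 - 1)) = 1 - 12/504 = 0.976190.
Step 4: Under H0, t = rho * sqrt((n-2)/(1-rho^2)) = 11.0235 ~ t(6).
Step 5: Two-sided p-value from the t-distribution with 6 df = 0.000033.
Step 6: alpha = 0.1. reject H0.

rho = 0.9762, p = 0.000033, reject H0 at alpha = 0.1.


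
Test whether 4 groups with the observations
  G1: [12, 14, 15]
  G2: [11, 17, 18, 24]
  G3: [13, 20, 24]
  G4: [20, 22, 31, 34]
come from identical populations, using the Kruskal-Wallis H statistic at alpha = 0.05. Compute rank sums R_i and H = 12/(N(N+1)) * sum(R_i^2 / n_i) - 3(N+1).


Step 1: Combine all N = 14 observations and assign midranks.
sorted (value, group, rank): (11,G2,1), (12,G1,2), (13,G3,3), (14,G1,4), (15,G1,5), (17,G2,6), (18,G2,7), (20,G3,8.5), (20,G4,8.5), (22,G4,10), (24,G2,11.5), (24,G3,11.5), (31,G4,13), (34,G4,14)
Step 2: Sum ranks within each group.
R_1 = 11 (n_1 = 3)
R_2 = 25.5 (n_2 = 4)
R_3 = 23 (n_3 = 3)
R_4 = 45.5 (n_4 = 4)
Step 3: H = 12/(N(N+1)) * sum(R_i^2/n_i) - 3(N+1)
     = 12/(14*15) * (11^2/3 + 25.5^2/4 + 23^2/3 + 45.5^2/4) - 3*15
     = 0.057143 * 896.792 - 45
     = 6.245238.
Step 4: Ties present; correction factor C = 1 - 12/(14^3 - 14) = 0.995604. Corrected H = 6.245238 / 0.995604 = 6.272811.
Step 5: Under H0, H ~ chi^2(3); p-value = 0.099066.
Step 6: alpha = 0.05. fail to reject H0.

H = 6.2728, df = 3, p = 0.099066, fail to reject H0.


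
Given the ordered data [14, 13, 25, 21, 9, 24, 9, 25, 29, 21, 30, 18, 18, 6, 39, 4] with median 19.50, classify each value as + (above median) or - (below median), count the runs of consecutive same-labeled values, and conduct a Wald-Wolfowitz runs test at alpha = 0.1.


Step 1: Compute median = 19.50; label A = above, B = below.
Labels in order: BBAABABAAAABBBAB  (n_A = 8, n_B = 8)
Step 2: Count runs R = 9.
Step 3: Under H0 (random ordering), E[R] = 2*n_A*n_B/(n_A+n_B) + 1 = 2*8*8/16 + 1 = 9.0000.
        Var[R] = 2*n_A*n_B*(2*n_A*n_B - n_A - n_B) / ((n_A+n_B)^2 * (n_A+n_B-1)) = 14336/3840 = 3.7333.
        SD[R] = 1.9322.
Step 4: R = E[R], so z = 0 with no continuity correction.
Step 5: Two-sided p-value via normal approximation = 2*(1 - Phi(|z|)) = 1.000000.
Step 6: alpha = 0.1. fail to reject H0.

R = 9, z = 0.0000, p = 1.000000, fail to reject H0.


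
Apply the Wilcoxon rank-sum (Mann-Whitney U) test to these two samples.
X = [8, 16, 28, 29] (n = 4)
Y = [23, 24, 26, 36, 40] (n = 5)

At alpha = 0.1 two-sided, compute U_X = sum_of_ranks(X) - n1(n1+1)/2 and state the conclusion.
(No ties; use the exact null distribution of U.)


Step 1: Combine and sort all 9 observations; assign midranks.
sorted (value, group): (8,X), (16,X), (23,Y), (24,Y), (26,Y), (28,X), (29,X), (36,Y), (40,Y)
ranks: 8->1, 16->2, 23->3, 24->4, 26->5, 28->6, 29->7, 36->8, 40->9
Step 2: Rank sum for X: R1 = 1 + 2 + 6 + 7 = 16.
Step 3: U_X = R1 - n1(n1+1)/2 = 16 - 4*5/2 = 16 - 10 = 6.
       U_Y = n1*n2 - U_X = 20 - 6 = 14.
Step 4: No ties, so the exact null distribution of U (based on enumerating the C(9,4) = 126 equally likely rank assignments) gives the two-sided p-value.
Step 5: p-value = 0.412698; compare to alpha = 0.1. fail to reject H0.

U_X = 6, p = 0.412698, fail to reject H0 at alpha = 0.1.


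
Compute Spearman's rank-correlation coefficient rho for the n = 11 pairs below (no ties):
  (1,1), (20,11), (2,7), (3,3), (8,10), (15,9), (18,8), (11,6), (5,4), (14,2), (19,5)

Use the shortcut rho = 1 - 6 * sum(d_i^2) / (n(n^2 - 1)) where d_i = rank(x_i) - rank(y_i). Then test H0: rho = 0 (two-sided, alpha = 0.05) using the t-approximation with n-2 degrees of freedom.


Step 1: Rank x and y separately (midranks; no ties here).
rank(x): 1->1, 20->11, 2->2, 3->3, 8->5, 15->8, 18->9, 11->6, 5->4, 14->7, 19->10
rank(y): 1->1, 11->11, 7->7, 3->3, 10->10, 9->9, 8->8, 6->6, 4->4, 2->2, 5->5
Step 2: d_i = R_x(i) - R_y(i); compute d_i^2.
  (1-1)^2=0, (11-11)^2=0, (2-7)^2=25, (3-3)^2=0, (5-10)^2=25, (8-9)^2=1, (9-8)^2=1, (6-6)^2=0, (4-4)^2=0, (7-2)^2=25, (10-5)^2=25
sum(d^2) = 102.
Step 3: rho = 1 - 6*102 / (11*(11^2 - 1)) = 1 - 612/1320 = 0.536364.
Step 4: Under H0, t = rho * sqrt((n-2)/(1-rho^2)) = 1.9065 ~ t(9).
Step 5: Two-sided p-value from the t-distribution with 9 df = 0.088953.
Step 6: alpha = 0.05. fail to reject H0.

rho = 0.5364, p = 0.088953, fail to reject H0 at alpha = 0.05.


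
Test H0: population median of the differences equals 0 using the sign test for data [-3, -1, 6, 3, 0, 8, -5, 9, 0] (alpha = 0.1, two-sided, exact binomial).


Step 1: Discard zero differences. Original n = 9; n_eff = number of nonzero differences = 7.
Nonzero differences (with sign): -3, -1, +6, +3, +8, -5, +9
Step 2: Count signs: positive = 4, negative = 3.
Step 3: Under H0: P(positive) = 0.5, so the number of positives S ~ Bin(7, 0.5).
Step 4: Two-sided exact p-value = sum of Bin(7,0.5) probabilities at or below the observed probability = 1.000000.
Step 5: alpha = 0.1. fail to reject H0.

n_eff = 7, pos = 4, neg = 3, p = 1.000000, fail to reject H0.


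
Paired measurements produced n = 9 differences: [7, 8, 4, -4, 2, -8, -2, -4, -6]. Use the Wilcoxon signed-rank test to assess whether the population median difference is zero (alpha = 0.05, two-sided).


Step 1: Drop any zero differences (none here) and take |d_i|.
|d| = [7, 8, 4, 4, 2, 8, 2, 4, 6]
Step 2: Midrank |d_i| (ties get averaged ranks).
ranks: |7|->7, |8|->8.5, |4|->4, |4|->4, |2|->1.5, |8|->8.5, |2|->1.5, |4|->4, |6|->6
Step 3: Attach original signs; sum ranks with positive sign and with negative sign.
W+ = 7 + 8.5 + 4 + 1.5 = 21
W- = 4 + 8.5 + 1.5 + 4 + 6 = 24
(Check: W+ + W- = 45 should equal n(n+1)/2 = 45.)
Step 4: Test statistic W = min(W+, W-) = 21.
Step 5: Ties in |d|, so use the tie-corrected normal approximation.
        E[W] = n(n+1)/4 = 9*10/4 = 22.5.
        Tie groups: |d|=2 (t=2), |d|=4 (t=3), |d|=8 (t=2); sum(t^3 - t) = 36.
        Var[W] = n(n+1)(2n+1)/24 - sum(t^3-t)/48 = 1710/24 - 36/48 = 70.5.
        z = (W - E[W]) / sqrt(Var[W]) = (21 - 22.5) / 8.3964 = -0.1786.
        Two-sided p = 2*Phi(z) = 0.858215.
Step 6: alpha = 0.05. fail to reject H0.

W+ = 21, W- = 24, W = min = 21, p = 0.858215, fail to reject H0.


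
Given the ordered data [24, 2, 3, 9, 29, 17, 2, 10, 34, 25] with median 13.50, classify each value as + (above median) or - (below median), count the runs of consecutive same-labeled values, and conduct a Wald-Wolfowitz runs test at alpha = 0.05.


Step 1: Compute median = 13.50; label A = above, B = below.
Labels in order: ABBBAABBAA  (n_A = 5, n_B = 5)
Step 2: Count runs R = 5.
Step 3: Under H0 (random ordering), E[R] = 2*n_A*n_B/(n_A+n_B) + 1 = 2*5*5/10 + 1 = 6.0000.
        Var[R] = 2*n_A*n_B*(2*n_A*n_B - n_A - n_B) / ((n_A+n_B)^2 * (n_A+n_B-1)) = 2000/900 = 2.2222.
        SD[R] = 1.4907.
Step 4: Continuity-corrected z = (R + 0.5 - E[R]) / SD[R] = (5 + 0.5 - 6.0000) / 1.4907 = -0.3354.
Step 5: Two-sided p-value via normal approximation = 2*(1 - Phi(|z|)) = 0.737316.
Step 6: alpha = 0.05. fail to reject H0.

R = 5, z = -0.3354, p = 0.737316, fail to reject H0.


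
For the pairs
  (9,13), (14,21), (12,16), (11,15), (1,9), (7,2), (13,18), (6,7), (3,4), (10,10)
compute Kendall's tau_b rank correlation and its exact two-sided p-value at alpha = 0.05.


Step 1: Enumerate the 45 unordered pairs (i,j) with i<j and classify each by sign(x_j-x_i) * sign(y_j-y_i).
  (1,2):dx=+5,dy=+8->C; (1,3):dx=+3,dy=+3->C; (1,4):dx=+2,dy=+2->C; (1,5):dx=-8,dy=-4->C
  (1,6):dx=-2,dy=-11->C; (1,7):dx=+4,dy=+5->C; (1,8):dx=-3,dy=-6->C; (1,9):dx=-6,dy=-9->C
  (1,10):dx=+1,dy=-3->D; (2,3):dx=-2,dy=-5->C; (2,4):dx=-3,dy=-6->C; (2,5):dx=-13,dy=-12->C
  (2,6):dx=-7,dy=-19->C; (2,7):dx=-1,dy=-3->C; (2,8):dx=-8,dy=-14->C; (2,9):dx=-11,dy=-17->C
  (2,10):dx=-4,dy=-11->C; (3,4):dx=-1,dy=-1->C; (3,5):dx=-11,dy=-7->C; (3,6):dx=-5,dy=-14->C
  (3,7):dx=+1,dy=+2->C; (3,8):dx=-6,dy=-9->C; (3,9):dx=-9,dy=-12->C; (3,10):dx=-2,dy=-6->C
  (4,5):dx=-10,dy=-6->C; (4,6):dx=-4,dy=-13->C; (4,7):dx=+2,dy=+3->C; (4,8):dx=-5,dy=-8->C
  (4,9):dx=-8,dy=-11->C; (4,10):dx=-1,dy=-5->C; (5,6):dx=+6,dy=-7->D; (5,7):dx=+12,dy=+9->C
  (5,8):dx=+5,dy=-2->D; (5,9):dx=+2,dy=-5->D; (5,10):dx=+9,dy=+1->C; (6,7):dx=+6,dy=+16->C
  (6,8):dx=-1,dy=+5->D; (6,9):dx=-4,dy=+2->D; (6,10):dx=+3,dy=+8->C; (7,8):dx=-7,dy=-11->C
  (7,9):dx=-10,dy=-14->C; (7,10):dx=-3,dy=-8->C; (8,9):dx=-3,dy=-3->C; (8,10):dx=+4,dy=+3->C
  (9,10):dx=+7,dy=+6->C
Step 2: C = 39, D = 6, total pairs = 45.
Step 3: tau = (C - D)/(n(n-1)/2) = (39 - 6)/45 = 0.733333.
Step 4: Exact two-sided p-value (enumerate n! = 3628800 permutations of y under H0): p = 0.002213.
Step 5: alpha = 0.05. reject H0.

tau_b = 0.7333 (C=39, D=6), p = 0.002213, reject H0.


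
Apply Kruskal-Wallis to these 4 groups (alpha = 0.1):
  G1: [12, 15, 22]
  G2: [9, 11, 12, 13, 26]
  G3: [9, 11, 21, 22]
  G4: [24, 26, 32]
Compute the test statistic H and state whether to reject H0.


Step 1: Combine all N = 15 observations and assign midranks.
sorted (value, group, rank): (9,G2,1.5), (9,G3,1.5), (11,G2,3.5), (11,G3,3.5), (12,G1,5.5), (12,G2,5.5), (13,G2,7), (15,G1,8), (21,G3,9), (22,G1,10.5), (22,G3,10.5), (24,G4,12), (26,G2,13.5), (26,G4,13.5), (32,G4,15)
Step 2: Sum ranks within each group.
R_1 = 24 (n_1 = 3)
R_2 = 31 (n_2 = 5)
R_3 = 24.5 (n_3 = 4)
R_4 = 40.5 (n_4 = 3)
Step 3: H = 12/(N(N+1)) * sum(R_i^2/n_i) - 3(N+1)
     = 12/(15*16) * (24^2/3 + 31^2/5 + 24.5^2/4 + 40.5^2/3) - 3*16
     = 0.050000 * 1081.01 - 48
     = 6.050625.
Step 4: Ties present; correction factor C = 1 - 30/(15^3 - 15) = 0.991071. Corrected H = 6.050625 / 0.991071 = 6.105135.
Step 5: Under H0, H ~ chi^2(3); p-value = 0.106606.
Step 6: alpha = 0.1. fail to reject H0.

H = 6.1051, df = 3, p = 0.106606, fail to reject H0.


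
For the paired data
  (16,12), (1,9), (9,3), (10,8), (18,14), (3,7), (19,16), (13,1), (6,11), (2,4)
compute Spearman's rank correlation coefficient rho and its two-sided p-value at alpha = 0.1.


Step 1: Rank x and y separately (midranks; no ties here).
rank(x): 16->8, 1->1, 9->5, 10->6, 18->9, 3->3, 19->10, 13->7, 6->4, 2->2
rank(y): 12->8, 9->6, 3->2, 8->5, 14->9, 7->4, 16->10, 1->1, 11->7, 4->3
Step 2: d_i = R_x(i) - R_y(i); compute d_i^2.
  (8-8)^2=0, (1-6)^2=25, (5-2)^2=9, (6-5)^2=1, (9-9)^2=0, (3-4)^2=1, (10-10)^2=0, (7-1)^2=36, (4-7)^2=9, (2-3)^2=1
sum(d^2) = 82.
Step 3: rho = 1 - 6*82 / (10*(10^2 - 1)) = 1 - 492/990 = 0.503030.
Step 4: Under H0, t = rho * sqrt((n-2)/(1-rho^2)) = 1.6462 ~ t(8).
Step 5: Two-sided p-value from the t-distribution with 8 df = 0.138334.
Step 6: alpha = 0.1. fail to reject H0.

rho = 0.5030, p = 0.138334, fail to reject H0 at alpha = 0.1.


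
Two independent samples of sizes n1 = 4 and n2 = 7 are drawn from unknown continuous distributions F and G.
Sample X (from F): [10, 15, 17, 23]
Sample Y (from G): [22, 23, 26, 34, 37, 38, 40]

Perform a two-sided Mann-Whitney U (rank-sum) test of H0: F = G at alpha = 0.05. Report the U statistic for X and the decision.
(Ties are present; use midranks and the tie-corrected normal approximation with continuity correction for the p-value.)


Step 1: Combine and sort all 11 observations; assign midranks.
sorted (value, group): (10,X), (15,X), (17,X), (22,Y), (23,X), (23,Y), (26,Y), (34,Y), (37,Y), (38,Y), (40,Y)
ranks: 10->1, 15->2, 17->3, 22->4, 23->5.5, 23->5.5, 26->7, 34->8, 37->9, 38->10, 40->11
Step 2: Rank sum for X: R1 = 1 + 2 + 3 + 5.5 = 11.5.
Step 3: U_X = R1 - n1(n1+1)/2 = 11.5 - 4*5/2 = 11.5 - 10 = 1.5.
       U_Y = n1*n2 - U_X = 28 - 1.5 = 26.5.
Step 4: Ties are present, so use the tie-corrected normal approximation (with continuity correction) for the p-value.
Step 5: p-value = 0.023029; compare to alpha = 0.05. reject H0.

U_X = 1.5, p = 0.023029, reject H0 at alpha = 0.05.


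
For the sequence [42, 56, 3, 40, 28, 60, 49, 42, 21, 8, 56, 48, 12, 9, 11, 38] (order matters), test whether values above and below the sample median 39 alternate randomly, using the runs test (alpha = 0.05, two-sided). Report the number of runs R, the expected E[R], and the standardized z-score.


Step 1: Compute median = 39; label A = above, B = below.
Labels in order: AABABAAABBAABBBB  (n_A = 8, n_B = 8)
Step 2: Count runs R = 8.
Step 3: Under H0 (random ordering), E[R] = 2*n_A*n_B/(n_A+n_B) + 1 = 2*8*8/16 + 1 = 9.0000.
        Var[R] = 2*n_A*n_B*(2*n_A*n_B - n_A - n_B) / ((n_A+n_B)^2 * (n_A+n_B-1)) = 14336/3840 = 3.7333.
        SD[R] = 1.9322.
Step 4: Continuity-corrected z = (R + 0.5 - E[R]) / SD[R] = (8 + 0.5 - 9.0000) / 1.9322 = -0.2588.
Step 5: Two-sided p-value via normal approximation = 2*(1 - Phi(|z|)) = 0.795809.
Step 6: alpha = 0.05. fail to reject H0.

R = 8, z = -0.2588, p = 0.795809, fail to reject H0.


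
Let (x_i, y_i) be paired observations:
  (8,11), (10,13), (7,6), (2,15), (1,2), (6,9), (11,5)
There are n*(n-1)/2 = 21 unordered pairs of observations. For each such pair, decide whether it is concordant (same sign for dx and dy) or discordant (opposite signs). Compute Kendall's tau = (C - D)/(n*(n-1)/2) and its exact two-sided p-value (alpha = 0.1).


Step 1: Enumerate the 21 unordered pairs (i,j) with i<j and classify each by sign(x_j-x_i) * sign(y_j-y_i).
  (1,2):dx=+2,dy=+2->C; (1,3):dx=-1,dy=-5->C; (1,4):dx=-6,dy=+4->D; (1,5):dx=-7,dy=-9->C
  (1,6):dx=-2,dy=-2->C; (1,7):dx=+3,dy=-6->D; (2,3):dx=-3,dy=-7->C; (2,4):dx=-8,dy=+2->D
  (2,5):dx=-9,dy=-11->C; (2,6):dx=-4,dy=-4->C; (2,7):dx=+1,dy=-8->D; (3,4):dx=-5,dy=+9->D
  (3,5):dx=-6,dy=-4->C; (3,6):dx=-1,dy=+3->D; (3,7):dx=+4,dy=-1->D; (4,5):dx=-1,dy=-13->C
  (4,6):dx=+4,dy=-6->D; (4,7):dx=+9,dy=-10->D; (5,6):dx=+5,dy=+7->C; (5,7):dx=+10,dy=+3->C
  (6,7):dx=+5,dy=-4->D
Step 2: C = 11, D = 10, total pairs = 21.
Step 3: tau = (C - D)/(n(n-1)/2) = (11 - 10)/21 = 0.047619.
Step 4: Exact two-sided p-value (enumerate n! = 5040 permutations of y under H0): p = 1.000000.
Step 5: alpha = 0.1. fail to reject H0.

tau_b = 0.0476 (C=11, D=10), p = 1.000000, fail to reject H0.


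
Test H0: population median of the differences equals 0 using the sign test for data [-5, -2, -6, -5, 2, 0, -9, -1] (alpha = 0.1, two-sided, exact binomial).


Step 1: Discard zero differences. Original n = 8; n_eff = number of nonzero differences = 7.
Nonzero differences (with sign): -5, -2, -6, -5, +2, -9, -1
Step 2: Count signs: positive = 1, negative = 6.
Step 3: Under H0: P(positive) = 0.5, so the number of positives S ~ Bin(7, 0.5).
Step 4: Two-sided exact p-value = sum of Bin(7,0.5) probabilities at or below the observed probability = 0.125000.
Step 5: alpha = 0.1. fail to reject H0.

n_eff = 7, pos = 1, neg = 6, p = 0.125000, fail to reject H0.


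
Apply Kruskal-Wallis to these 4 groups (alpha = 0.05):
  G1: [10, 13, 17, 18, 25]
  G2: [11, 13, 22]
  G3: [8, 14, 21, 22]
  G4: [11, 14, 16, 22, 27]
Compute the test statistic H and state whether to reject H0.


Step 1: Combine all N = 17 observations and assign midranks.
sorted (value, group, rank): (8,G3,1), (10,G1,2), (11,G2,3.5), (11,G4,3.5), (13,G1,5.5), (13,G2,5.5), (14,G3,7.5), (14,G4,7.5), (16,G4,9), (17,G1,10), (18,G1,11), (21,G3,12), (22,G2,14), (22,G3,14), (22,G4,14), (25,G1,16), (27,G4,17)
Step 2: Sum ranks within each group.
R_1 = 44.5 (n_1 = 5)
R_2 = 23 (n_2 = 3)
R_3 = 34.5 (n_3 = 4)
R_4 = 51 (n_4 = 5)
Step 3: H = 12/(N(N+1)) * sum(R_i^2/n_i) - 3(N+1)
     = 12/(17*18) * (44.5^2/5 + 23^2/3 + 34.5^2/4 + 51^2/5) - 3*18
     = 0.039216 * 1390.15 - 54
     = 0.515523.
Step 4: Ties present; correction factor C = 1 - 42/(17^3 - 17) = 0.991422. Corrected H = 0.515523 / 0.991422 = 0.519984.
Step 5: Under H0, H ~ chi^2(3); p-value = 0.914480.
Step 6: alpha = 0.05. fail to reject H0.

H = 0.5200, df = 3, p = 0.914480, fail to reject H0.


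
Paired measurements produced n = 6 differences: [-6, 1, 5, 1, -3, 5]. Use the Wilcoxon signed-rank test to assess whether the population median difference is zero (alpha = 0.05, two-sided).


Step 1: Drop any zero differences (none here) and take |d_i|.
|d| = [6, 1, 5, 1, 3, 5]
Step 2: Midrank |d_i| (ties get averaged ranks).
ranks: |6|->6, |1|->1.5, |5|->4.5, |1|->1.5, |3|->3, |5|->4.5
Step 3: Attach original signs; sum ranks with positive sign and with negative sign.
W+ = 1.5 + 4.5 + 1.5 + 4.5 = 12
W- = 6 + 3 = 9
(Check: W+ + W- = 21 should equal n(n+1)/2 = 21.)
Step 4: Test statistic W = min(W+, W-) = 9.
Step 5: Ties in |d|, so use the tie-corrected normal approximation.
        E[W] = n(n+1)/4 = 6*7/4 = 10.5.
        Tie groups: |d|=1 (t=2), |d|=5 (t=2); sum(t^3 - t) = 12.
        Var[W] = n(n+1)(2n+1)/24 - sum(t^3-t)/48 = 546/24 - 12/48 = 22.5.
        z = (W - E[W]) / sqrt(Var[W]) = (9 - 10.5) / 4.7434 = -0.3162.
        Two-sided p = 2*Phi(z) = 0.751830.
Step 6: alpha = 0.05. fail to reject H0.

W+ = 12, W- = 9, W = min = 9, p = 0.751830, fail to reject H0.


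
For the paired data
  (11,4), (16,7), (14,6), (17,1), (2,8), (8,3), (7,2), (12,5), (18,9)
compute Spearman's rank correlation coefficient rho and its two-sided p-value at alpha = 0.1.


Step 1: Rank x and y separately (midranks; no ties here).
rank(x): 11->4, 16->7, 14->6, 17->8, 2->1, 8->3, 7->2, 12->5, 18->9
rank(y): 4->4, 7->7, 6->6, 1->1, 8->8, 3->3, 2->2, 5->5, 9->9
Step 2: d_i = R_x(i) - R_y(i); compute d_i^2.
  (4-4)^2=0, (7-7)^2=0, (6-6)^2=0, (8-1)^2=49, (1-8)^2=49, (3-3)^2=0, (2-2)^2=0, (5-5)^2=0, (9-9)^2=0
sum(d^2) = 98.
Step 3: rho = 1 - 6*98 / (9*(9^2 - 1)) = 1 - 588/720 = 0.183333.
Step 4: Under H0, t = rho * sqrt((n-2)/(1-rho^2)) = 0.4934 ~ t(7).
Step 5: Two-sided p-value from the t-distribution with 7 df = 0.636820.
Step 6: alpha = 0.1. fail to reject H0.

rho = 0.1833, p = 0.636820, fail to reject H0 at alpha = 0.1.


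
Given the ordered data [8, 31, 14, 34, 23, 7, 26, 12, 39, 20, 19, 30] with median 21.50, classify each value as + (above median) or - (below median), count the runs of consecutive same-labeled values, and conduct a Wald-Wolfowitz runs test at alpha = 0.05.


Step 1: Compute median = 21.50; label A = above, B = below.
Labels in order: BABAABABABBA  (n_A = 6, n_B = 6)
Step 2: Count runs R = 10.
Step 3: Under H0 (random ordering), E[R] = 2*n_A*n_B/(n_A+n_B) + 1 = 2*6*6/12 + 1 = 7.0000.
        Var[R] = 2*n_A*n_B*(2*n_A*n_B - n_A - n_B) / ((n_A+n_B)^2 * (n_A+n_B-1)) = 4320/1584 = 2.7273.
        SD[R] = 1.6514.
Step 4: Continuity-corrected z = (R - 0.5 - E[R]) / SD[R] = (10 - 0.5 - 7.0000) / 1.6514 = 1.5138.
Step 5: Two-sided p-value via normal approximation = 2*(1 - Phi(|z|)) = 0.130070.
Step 6: alpha = 0.05. fail to reject H0.

R = 10, z = 1.5138, p = 0.130070, fail to reject H0.


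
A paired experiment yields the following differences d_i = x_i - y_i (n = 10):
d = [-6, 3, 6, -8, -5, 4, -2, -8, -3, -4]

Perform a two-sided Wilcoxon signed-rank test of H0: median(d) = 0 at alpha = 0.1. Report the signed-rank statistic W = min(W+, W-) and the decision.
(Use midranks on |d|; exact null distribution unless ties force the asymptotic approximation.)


Step 1: Drop any zero differences (none here) and take |d_i|.
|d| = [6, 3, 6, 8, 5, 4, 2, 8, 3, 4]
Step 2: Midrank |d_i| (ties get averaged ranks).
ranks: |6|->7.5, |3|->2.5, |6|->7.5, |8|->9.5, |5|->6, |4|->4.5, |2|->1, |8|->9.5, |3|->2.5, |4|->4.5
Step 3: Attach original signs; sum ranks with positive sign and with negative sign.
W+ = 2.5 + 7.5 + 4.5 = 14.5
W- = 7.5 + 9.5 + 6 + 1 + 9.5 + 2.5 + 4.5 = 40.5
(Check: W+ + W- = 55 should equal n(n+1)/2 = 55.)
Step 4: Test statistic W = min(W+, W-) = 14.5.
Step 5: Ties in |d|, so use the tie-corrected normal approximation.
        E[W] = n(n+1)/4 = 10*11/4 = 27.5.
        Tie groups: |d|=3 (t=2), |d|=4 (t=2), |d|=6 (t=2), |d|=8 (t=2); sum(t^3 - t) = 24.
        Var[W] = n(n+1)(2n+1)/24 - sum(t^3-t)/48 = 2310/24 - 24/48 = 95.75.
        z = (W - E[W]) / sqrt(Var[W]) = (14.5 - 27.5) / 9.7852 = -1.3285.
        Two-sided p = 2*Phi(z) = 0.184000.
Step 6: alpha = 0.1. fail to reject H0.

W+ = 14.5, W- = 40.5, W = min = 14.5, p = 0.184000, fail to reject H0.


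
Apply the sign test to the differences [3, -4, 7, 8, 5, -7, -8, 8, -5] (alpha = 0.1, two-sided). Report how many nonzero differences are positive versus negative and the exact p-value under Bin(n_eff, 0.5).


Step 1: Discard zero differences. Original n = 9; n_eff = number of nonzero differences = 9.
Nonzero differences (with sign): +3, -4, +7, +8, +5, -7, -8, +8, -5
Step 2: Count signs: positive = 5, negative = 4.
Step 3: Under H0: P(positive) = 0.5, so the number of positives S ~ Bin(9, 0.5).
Step 4: Two-sided exact p-value = sum of Bin(9,0.5) probabilities at or below the observed probability = 1.000000.
Step 5: alpha = 0.1. fail to reject H0.

n_eff = 9, pos = 5, neg = 4, p = 1.000000, fail to reject H0.


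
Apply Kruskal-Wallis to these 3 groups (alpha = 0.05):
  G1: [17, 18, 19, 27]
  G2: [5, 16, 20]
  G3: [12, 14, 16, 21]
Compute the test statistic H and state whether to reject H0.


Step 1: Combine all N = 11 observations and assign midranks.
sorted (value, group, rank): (5,G2,1), (12,G3,2), (14,G3,3), (16,G2,4.5), (16,G3,4.5), (17,G1,6), (18,G1,7), (19,G1,8), (20,G2,9), (21,G3,10), (27,G1,11)
Step 2: Sum ranks within each group.
R_1 = 32 (n_1 = 4)
R_2 = 14.5 (n_2 = 3)
R_3 = 19.5 (n_3 = 4)
Step 3: H = 12/(N(N+1)) * sum(R_i^2/n_i) - 3(N+1)
     = 12/(11*12) * (32^2/4 + 14.5^2/3 + 19.5^2/4) - 3*12
     = 0.090909 * 421.146 - 36
     = 2.285985.
Step 4: Ties present; correction factor C = 1 - 6/(11^3 - 11) = 0.995455. Corrected H = 2.285985 / 0.995455 = 2.296423.
Step 5: Under H0, H ~ chi^2(2); p-value = 0.317204.
Step 6: alpha = 0.05. fail to reject H0.

H = 2.2964, df = 2, p = 0.317204, fail to reject H0.


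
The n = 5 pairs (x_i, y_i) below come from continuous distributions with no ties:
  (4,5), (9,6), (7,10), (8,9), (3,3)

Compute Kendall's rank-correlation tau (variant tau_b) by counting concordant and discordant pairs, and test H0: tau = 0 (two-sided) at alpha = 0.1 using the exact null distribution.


Step 1: Enumerate the 10 unordered pairs (i,j) with i<j and classify each by sign(x_j-x_i) * sign(y_j-y_i).
  (1,2):dx=+5,dy=+1->C; (1,3):dx=+3,dy=+5->C; (1,4):dx=+4,dy=+4->C; (1,5):dx=-1,dy=-2->C
  (2,3):dx=-2,dy=+4->D; (2,4):dx=-1,dy=+3->D; (2,5):dx=-6,dy=-3->C; (3,4):dx=+1,dy=-1->D
  (3,5):dx=-4,dy=-7->C; (4,5):dx=-5,dy=-6->C
Step 2: C = 7, D = 3, total pairs = 10.
Step 3: tau = (C - D)/(n(n-1)/2) = (7 - 3)/10 = 0.400000.
Step 4: Exact two-sided p-value (enumerate n! = 120 permutations of y under H0): p = 0.483333.
Step 5: alpha = 0.1. fail to reject H0.

tau_b = 0.4000 (C=7, D=3), p = 0.483333, fail to reject H0.


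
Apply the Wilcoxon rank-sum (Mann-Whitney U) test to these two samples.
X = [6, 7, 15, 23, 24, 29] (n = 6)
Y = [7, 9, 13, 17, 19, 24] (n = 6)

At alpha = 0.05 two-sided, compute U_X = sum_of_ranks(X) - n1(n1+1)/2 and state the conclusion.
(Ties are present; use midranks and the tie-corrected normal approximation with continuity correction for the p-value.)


Step 1: Combine and sort all 12 observations; assign midranks.
sorted (value, group): (6,X), (7,X), (7,Y), (9,Y), (13,Y), (15,X), (17,Y), (19,Y), (23,X), (24,X), (24,Y), (29,X)
ranks: 6->1, 7->2.5, 7->2.5, 9->4, 13->5, 15->6, 17->7, 19->8, 23->9, 24->10.5, 24->10.5, 29->12
Step 2: Rank sum for X: R1 = 1 + 2.5 + 6 + 9 + 10.5 + 12 = 41.
Step 3: U_X = R1 - n1(n1+1)/2 = 41 - 6*7/2 = 41 - 21 = 20.
       U_Y = n1*n2 - U_X = 36 - 20 = 16.
Step 4: Ties are present, so use the tie-corrected normal approximation (with continuity correction) for the p-value.
Step 5: p-value = 0.809527; compare to alpha = 0.05. fail to reject H0.

U_X = 20, p = 0.809527, fail to reject H0 at alpha = 0.05.


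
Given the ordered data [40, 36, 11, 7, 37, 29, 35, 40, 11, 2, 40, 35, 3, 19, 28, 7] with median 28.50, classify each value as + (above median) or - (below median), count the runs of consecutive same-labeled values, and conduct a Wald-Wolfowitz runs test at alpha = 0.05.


Step 1: Compute median = 28.50; label A = above, B = below.
Labels in order: AABBAAAABBAABBBB  (n_A = 8, n_B = 8)
Step 2: Count runs R = 6.
Step 3: Under H0 (random ordering), E[R] = 2*n_A*n_B/(n_A+n_B) + 1 = 2*8*8/16 + 1 = 9.0000.
        Var[R] = 2*n_A*n_B*(2*n_A*n_B - n_A - n_B) / ((n_A+n_B)^2 * (n_A+n_B-1)) = 14336/3840 = 3.7333.
        SD[R] = 1.9322.
Step 4: Continuity-corrected z = (R + 0.5 - E[R]) / SD[R] = (6 + 0.5 - 9.0000) / 1.9322 = -1.2939.
Step 5: Two-sided p-value via normal approximation = 2*(1 - Phi(|z|)) = 0.195709.
Step 6: alpha = 0.05. fail to reject H0.

R = 6, z = -1.2939, p = 0.195709, fail to reject H0.
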